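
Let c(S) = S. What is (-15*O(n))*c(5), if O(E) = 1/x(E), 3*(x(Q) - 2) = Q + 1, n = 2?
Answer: -25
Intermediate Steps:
x(Q) = 7/3 + Q/3 (x(Q) = 2 + (Q + 1)/3 = 2 + (1 + Q)/3 = 2 + (⅓ + Q/3) = 7/3 + Q/3)
O(E) = 1/(7/3 + E/3)
(-15*O(n))*c(5) = -45/(7 + 2)*5 = -45/9*5 = -15*⅓*5 = -5*5 = -25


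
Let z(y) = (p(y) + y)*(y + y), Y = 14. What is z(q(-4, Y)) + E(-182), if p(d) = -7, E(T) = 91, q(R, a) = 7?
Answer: 91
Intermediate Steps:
z(y) = 2*y*(-7 + y) (z(y) = (-7 + y)*(y + y) = (-7 + y)*(2*y) = 2*y*(-7 + y))
z(q(-4, Y)) + E(-182) = 2*7*(-7 + 7) + 91 = 2*7*0 + 91 = 0 + 91 = 91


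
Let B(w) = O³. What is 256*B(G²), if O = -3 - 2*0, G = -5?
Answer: -6912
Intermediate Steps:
O = -3 (O = -3 + 0 = -3)
B(w) = -27 (B(w) = (-3)³ = -27)
256*B(G²) = 256*(-27) = -6912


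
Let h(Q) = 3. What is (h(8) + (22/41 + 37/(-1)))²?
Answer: 1882384/1681 ≈ 1119.8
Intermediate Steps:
(h(8) + (22/41 + 37/(-1)))² = (3 + (22/41 + 37/(-1)))² = (3 + (22*(1/41) + 37*(-1)))² = (3 + (22/41 - 37))² = (3 - 1495/41)² = (-1372/41)² = 1882384/1681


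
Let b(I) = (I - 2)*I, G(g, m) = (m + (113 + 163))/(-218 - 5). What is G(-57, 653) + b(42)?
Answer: 373711/223 ≈ 1675.8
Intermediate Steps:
G(g, m) = -276/223 - m/223 (G(g, m) = (m + 276)/(-223) = (276 + m)*(-1/223) = -276/223 - m/223)
b(I) = I*(-2 + I) (b(I) = (-2 + I)*I = I*(-2 + I))
G(-57, 653) + b(42) = (-276/223 - 1/223*653) + 42*(-2 + 42) = (-276/223 - 653/223) + 42*40 = -929/223 + 1680 = 373711/223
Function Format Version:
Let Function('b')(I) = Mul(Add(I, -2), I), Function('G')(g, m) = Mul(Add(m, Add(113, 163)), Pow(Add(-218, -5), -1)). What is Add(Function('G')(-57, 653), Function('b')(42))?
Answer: Rational(373711, 223) ≈ 1675.8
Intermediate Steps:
Function('G')(g, m) = Add(Rational(-276, 223), Mul(Rational(-1, 223), m)) (Function('G')(g, m) = Mul(Add(m, 276), Pow(-223, -1)) = Mul(Add(276, m), Rational(-1, 223)) = Add(Rational(-276, 223), Mul(Rational(-1, 223), m)))
Function('b')(I) = Mul(I, Add(-2, I)) (Function('b')(I) = Mul(Add(-2, I), I) = Mul(I, Add(-2, I)))
Add(Function('G')(-57, 653), Function('b')(42)) = Add(Add(Rational(-276, 223), Mul(Rational(-1, 223), 653)), Mul(42, Add(-2, 42))) = Add(Add(Rational(-276, 223), Rational(-653, 223)), Mul(42, 40)) = Add(Rational(-929, 223), 1680) = Rational(373711, 223)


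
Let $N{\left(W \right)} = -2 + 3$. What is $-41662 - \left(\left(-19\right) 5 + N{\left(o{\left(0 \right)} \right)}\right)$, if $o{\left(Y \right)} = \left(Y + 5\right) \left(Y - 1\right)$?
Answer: $-41568$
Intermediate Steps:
$o{\left(Y \right)} = \left(-1 + Y\right) \left(5 + Y\right)$ ($o{\left(Y \right)} = \left(5 + Y\right) \left(-1 + Y\right) = \left(-1 + Y\right) \left(5 + Y\right)$)
$N{\left(W \right)} = 1$
$-41662 - \left(\left(-19\right) 5 + N{\left(o{\left(0 \right)} \right)}\right) = -41662 - \left(\left(-19\right) 5 + 1\right) = -41662 - \left(-95 + 1\right) = -41662 - -94 = -41662 + 94 = -41568$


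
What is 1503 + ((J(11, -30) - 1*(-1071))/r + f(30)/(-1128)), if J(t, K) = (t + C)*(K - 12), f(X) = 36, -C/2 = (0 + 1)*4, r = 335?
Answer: 9483459/6298 ≈ 1505.8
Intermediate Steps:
C = -8 (C = -2*(0 + 1)*4 = -2*4 = -8)
J(t, K) = (-12 + K)*(-8 + t) (J(t, K) = (t - 8)*(K - 12) = (-8 + t)*(-12 + K) = (-12 + K)*(-8 + t))
1503 + ((J(11, -30) - 1*(-1071))/r + f(30)/(-1128)) = 1503 + (((96 - 12*11 - 8*(-30) - 30*11) - 1*(-1071))/335 + 36/(-1128)) = 1503 + (((96 - 132 + 240 - 330) + 1071)*(1/335) + 36*(-1/1128)) = 1503 + ((-126 + 1071)*(1/335) - 3/94) = 1503 + (945*(1/335) - 3/94) = 1503 + (189/67 - 3/94) = 1503 + 17565/6298 = 9483459/6298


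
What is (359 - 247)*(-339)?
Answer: -37968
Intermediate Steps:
(359 - 247)*(-339) = 112*(-339) = -37968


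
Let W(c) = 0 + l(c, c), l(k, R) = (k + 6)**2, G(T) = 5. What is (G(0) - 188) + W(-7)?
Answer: -182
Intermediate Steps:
l(k, R) = (6 + k)**2
W(c) = (6 + c)**2 (W(c) = 0 + (6 + c)**2 = (6 + c)**2)
(G(0) - 188) + W(-7) = (5 - 188) + (6 - 7)**2 = -183 + (-1)**2 = -183 + 1 = -182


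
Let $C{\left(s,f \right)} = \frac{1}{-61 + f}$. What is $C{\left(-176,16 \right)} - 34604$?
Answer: $- \frac{1557181}{45} \approx -34604.0$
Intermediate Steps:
$C{\left(-176,16 \right)} - 34604 = \frac{1}{-61 + 16} - 34604 = \frac{1}{-45} - 34604 = - \frac{1}{45} - 34604 = - \frac{1557181}{45}$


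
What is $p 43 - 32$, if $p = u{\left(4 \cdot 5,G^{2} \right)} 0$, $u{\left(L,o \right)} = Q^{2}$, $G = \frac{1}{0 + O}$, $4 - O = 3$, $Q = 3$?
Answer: $-32$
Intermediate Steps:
$O = 1$ ($O = 4 - 3 = 1$)
$G = 1$ ($G = \frac{1}{0 + 1} = 1^{-1} = 1$)
$u{\left(L,o \right)} = 9$ ($u{\left(L,o \right)} = 3^{2} = 9$)
$p = 0$ ($p = 9 \cdot 0 = 0$)
$p 43 - 32 = 0 \cdot 43 - 32 = 0 - 32 = -32$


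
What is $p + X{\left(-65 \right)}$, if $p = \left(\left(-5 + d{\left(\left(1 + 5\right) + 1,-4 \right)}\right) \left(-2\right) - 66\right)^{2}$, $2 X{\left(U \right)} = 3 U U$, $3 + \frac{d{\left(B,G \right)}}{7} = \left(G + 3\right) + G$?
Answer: $\frac{18947}{2} \approx 9473.5$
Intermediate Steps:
$d{\left(B,G \right)} = 14 G$ ($d{\left(B,G \right)} = -21 + 7 \left(\left(G + 3\right) + G\right) = -21 + 7 \left(\left(3 + G\right) + G\right) = -21 + 7 \left(3 + 2 G\right) = -21 + \left(21 + 14 G\right) = 14 G$)
$X{\left(U \right)} = \frac{3 U^{2}}{2}$ ($X{\left(U \right)} = \frac{3 U U}{2} = \frac{3 U^{2}}{2}$)
$p = 3136$ ($p = \left(\left(-5 + 14 \left(-4\right)\right) \left(-2\right) - 66\right)^{2} = \left(\left(-5 - 56\right) \left(-2\right) - 66\right)^{2} = \left(\left(-61\right) \left(-2\right) - 66\right)^{2} = \left(122 - 66\right)^{2} = 56^{2} = 3136$)
$p + X{\left(-65 \right)} = 3136 + \frac{3 \left(-65\right)^{2}}{2} = 3136 + \frac{3}{2} \cdot 4225 = 3136 + \frac{12675}{2} = \frac{18947}{2}$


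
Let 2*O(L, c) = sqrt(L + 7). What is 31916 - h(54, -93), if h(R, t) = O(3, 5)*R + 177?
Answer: 31739 - 27*sqrt(10) ≈ 31654.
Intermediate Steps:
O(L, c) = sqrt(7 + L)/2 (O(L, c) = sqrt(L + 7)/2 = sqrt(7 + L)/2)
h(R, t) = 177 + R*sqrt(10)/2 (h(R, t) = (sqrt(7 + 3)/2)*R + 177 = (sqrt(10)/2)*R + 177 = R*sqrt(10)/2 + 177 = 177 + R*sqrt(10)/2)
31916 - h(54, -93) = 31916 - (177 + (1/2)*54*sqrt(10)) = 31916 - (177 + 27*sqrt(10)) = 31916 + (-177 - 27*sqrt(10)) = 31739 - 27*sqrt(10)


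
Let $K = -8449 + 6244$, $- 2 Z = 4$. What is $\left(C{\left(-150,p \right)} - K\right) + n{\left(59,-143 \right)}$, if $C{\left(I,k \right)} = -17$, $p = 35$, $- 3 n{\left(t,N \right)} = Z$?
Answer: $\frac{6566}{3} \approx 2188.7$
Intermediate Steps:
$Z = -2$ ($Z = \left(- \frac{1}{2}\right) 4 = -2$)
$n{\left(t,N \right)} = \frac{2}{3}$ ($n{\left(t,N \right)} = \left(- \frac{1}{3}\right) \left(-2\right) = \frac{2}{3}$)
$K = -2205$
$\left(C{\left(-150,p \right)} - K\right) + n{\left(59,-143 \right)} = \left(-17 - -2205\right) + \frac{2}{3} = \left(-17 + 2205\right) + \frac{2}{3} = 2188 + \frac{2}{3} = \frac{6566}{3}$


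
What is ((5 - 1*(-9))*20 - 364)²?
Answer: 7056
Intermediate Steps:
((5 - 1*(-9))*20 - 364)² = ((5 + 9)*20 - 364)² = (14*20 - 364)² = (280 - 364)² = (-84)² = 7056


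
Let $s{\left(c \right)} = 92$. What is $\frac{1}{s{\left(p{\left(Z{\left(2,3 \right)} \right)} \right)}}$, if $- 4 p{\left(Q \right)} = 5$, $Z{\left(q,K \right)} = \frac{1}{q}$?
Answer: $\frac{1}{92} \approx 0.01087$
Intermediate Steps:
$p{\left(Q \right)} = - \frac{5}{4}$ ($p{\left(Q \right)} = \left(- \frac{1}{4}\right) 5 = - \frac{5}{4}$)
$\frac{1}{s{\left(p{\left(Z{\left(2,3 \right)} \right)} \right)}} = \frac{1}{92}$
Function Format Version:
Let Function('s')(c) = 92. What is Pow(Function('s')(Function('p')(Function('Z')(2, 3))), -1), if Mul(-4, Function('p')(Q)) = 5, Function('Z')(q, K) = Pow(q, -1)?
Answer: Rational(1, 92) ≈ 0.010870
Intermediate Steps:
Function('p')(Q) = Rational(-5, 4) (Function('p')(Q) = Mul(Rational(-1, 4), 5) = Rational(-5, 4))
Pow(Function('s')(Function('p')(Function('Z')(2, 3))), -1) = Pow(92, -1) = Rational(1, 92)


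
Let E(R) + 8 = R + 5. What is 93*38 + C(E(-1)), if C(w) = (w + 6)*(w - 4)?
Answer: 3518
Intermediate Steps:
E(R) = -3 + R (E(R) = -8 + (R + 5) = -8 + (5 + R) = -3 + R)
C(w) = (-4 + w)*(6 + w) (C(w) = (6 + w)*(-4 + w) = (-4 + w)*(6 + w))
93*38 + C(E(-1)) = 93*38 + (-24 + (-3 - 1)² + 2*(-3 - 1)) = 3534 + (-24 + (-4)² + 2*(-4)) = 3534 + (-24 + 16 - 8) = 3534 - 16 = 3518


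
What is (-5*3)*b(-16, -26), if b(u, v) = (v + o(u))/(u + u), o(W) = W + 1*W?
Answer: -435/16 ≈ -27.188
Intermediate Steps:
o(W) = 2*W (o(W) = W + W = 2*W)
b(u, v) = (v + 2*u)/(2*u) (b(u, v) = (v + 2*u)/(u + u) = (v + 2*u)/((2*u)) = (v + 2*u)*(1/(2*u)) = (v + 2*u)/(2*u))
(-5*3)*b(-16, -26) = (-5*3)*((-16 + (½)*(-26))/(-16)) = -(-15)*(-16 - 13)/16 = -(-15)*(-29)/16 = -15*29/16 = -435/16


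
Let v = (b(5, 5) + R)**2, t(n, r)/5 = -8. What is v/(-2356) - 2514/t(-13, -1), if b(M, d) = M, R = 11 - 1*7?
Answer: 184992/2945 ≈ 62.816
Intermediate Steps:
R = 4 (R = 11 - 7 = 4)
t(n, r) = -40 (t(n, r) = 5*(-8) = -40)
v = 81 (v = (5 + 4)**2 = 9**2 = 81)
v/(-2356) - 2514/t(-13, -1) = 81/(-2356) - 2514/(-40) = 81*(-1/2356) - 2514*(-1/40) = -81/2356 + 1257/20 = 184992/2945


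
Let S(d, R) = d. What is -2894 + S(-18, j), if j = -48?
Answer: -2912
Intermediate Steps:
-2894 + S(-18, j) = -2894 - 18 = -2912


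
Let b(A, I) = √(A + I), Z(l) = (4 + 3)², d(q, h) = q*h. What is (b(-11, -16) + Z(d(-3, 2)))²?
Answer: 2374 + 294*I*√3 ≈ 2374.0 + 509.22*I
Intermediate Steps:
d(q, h) = h*q
Z(l) = 49 (Z(l) = 7² = 49)
(b(-11, -16) + Z(d(-3, 2)))² = (√(-11 - 16) + 49)² = (√(-27) + 49)² = (3*I*√3 + 49)² = (49 + 3*I*√3)²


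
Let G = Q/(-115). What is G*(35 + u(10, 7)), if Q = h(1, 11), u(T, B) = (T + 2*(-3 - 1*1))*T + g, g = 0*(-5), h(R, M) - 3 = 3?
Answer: -66/23 ≈ -2.8696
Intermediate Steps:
h(R, M) = 6 (h(R, M) = 3 + 3 = 6)
g = 0
u(T, B) = T*(-8 + T) (u(T, B) = (T + 2*(-3 - 1*1))*T + 0 = (T + 2*(-3 - 1))*T + 0 = (T + 2*(-4))*T + 0 = (T - 8)*T + 0 = (-8 + T)*T + 0 = T*(-8 + T) + 0 = T*(-8 + T))
Q = 6
G = -6/115 (G = 6/(-115) = 6*(-1/115) = -6/115 ≈ -0.052174)
G*(35 + u(10, 7)) = -6*(35 + 10*(-8 + 10))/115 = -6*(35 + 10*2)/115 = -6*(35 + 20)/115 = -6/115*55 = -66/23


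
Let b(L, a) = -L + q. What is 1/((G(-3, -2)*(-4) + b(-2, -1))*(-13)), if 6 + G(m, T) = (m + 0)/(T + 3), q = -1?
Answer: -1/481 ≈ -0.0020790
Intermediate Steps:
b(L, a) = -1 - L (b(L, a) = -L - 1 = -1 - L)
G(m, T) = -6 + m/(3 + T) (G(m, T) = -6 + (m + 0)/(T + 3) = -6 + m/(3 + T))
1/((G(-3, -2)*(-4) + b(-2, -1))*(-13)) = 1/((((-18 - 3 - 6*(-2))/(3 - 2))*(-4) + (-1 - 1*(-2)))*(-13)) = 1/((((-18 - 3 + 12)/1)*(-4) + (-1 + 2))*(-13)) = 1/(((1*(-9))*(-4) + 1)*(-13)) = 1/((-9*(-4) + 1)*(-13)) = 1/((36 + 1)*(-13)) = 1/(37*(-13)) = 1/(-481) = -1/481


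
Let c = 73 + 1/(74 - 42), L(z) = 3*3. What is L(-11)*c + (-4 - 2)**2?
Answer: 22185/32 ≈ 693.28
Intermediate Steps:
L(z) = 9
c = 2337/32 (c = 73 + 1/32 = 2337/32 ≈ 73.031)
L(-11)*c + (-4 - 2)**2 = 9*(2337/32) + (-4 - 2)**2 = 21033/32 + (-6)**2 = 21033/32 + 36 = 22185/32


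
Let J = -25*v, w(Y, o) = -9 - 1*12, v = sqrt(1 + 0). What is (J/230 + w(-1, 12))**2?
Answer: 942841/2116 ≈ 445.58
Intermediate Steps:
v = 1 (v = sqrt(1) = 1)
w(Y, o) = -21 (w(Y, o) = -9 - 12 = -21)
J = -25 (J = -25*1 = -25)
(J/230 + w(-1, 12))**2 = (-25/230 - 21)**2 = (-25*1/230 - 21)**2 = (-5/46 - 21)**2 = (-971/46)**2 = 942841/2116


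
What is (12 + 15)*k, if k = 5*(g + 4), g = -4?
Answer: 0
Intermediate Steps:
k = 0 (k = 5*(-4 + 4) = 5*0 = 0)
(12 + 15)*k = (12 + 15)*0 = 27*0 = 0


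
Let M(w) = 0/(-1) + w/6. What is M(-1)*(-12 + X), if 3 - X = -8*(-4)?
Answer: 41/6 ≈ 6.8333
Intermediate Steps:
X = -29 (X = 3 - (-8)*(-4) = 3 - 1*32 = 3 - 32 = -29)
M(w) = w/6 (M(w) = 0*(-1) + w*(⅙) = 0 + w/6 = w/6)
M(-1)*(-12 + X) = ((⅙)*(-1))*(-12 - 29) = -⅙*(-41) = 41/6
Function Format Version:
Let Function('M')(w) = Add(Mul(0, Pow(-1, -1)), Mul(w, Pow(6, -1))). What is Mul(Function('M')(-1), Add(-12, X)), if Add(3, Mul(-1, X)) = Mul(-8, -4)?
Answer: Rational(41, 6) ≈ 6.8333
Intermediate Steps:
X = -29 (X = Add(3, Mul(-1, Mul(-8, -4))) = Add(3, Mul(-1, 32)) = Add(3, -32) = -29)
Function('M')(w) = Mul(Rational(1, 6), w) (Function('M')(w) = Add(Mul(0, -1), Mul(w, Rational(1, 6))) = Add(0, Mul(Rational(1, 6), w)) = Mul(Rational(1, 6), w))
Mul(Function('M')(-1), Add(-12, X)) = Mul(Mul(Rational(1, 6), -1), Add(-12, -29)) = Mul(Rational(-1, 6), -41) = Rational(41, 6)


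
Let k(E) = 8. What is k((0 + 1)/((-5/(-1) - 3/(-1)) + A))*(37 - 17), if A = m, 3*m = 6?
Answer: 160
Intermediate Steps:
m = 2 (m = (1/3)*6 = 2)
A = 2
k((0 + 1)/((-5/(-1) - 3/(-1)) + A))*(37 - 17) = 8*(37 - 17) = 8*20 = 160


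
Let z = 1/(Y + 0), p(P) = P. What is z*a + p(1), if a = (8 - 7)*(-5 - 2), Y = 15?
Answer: 8/15 ≈ 0.53333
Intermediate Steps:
a = -7 (a = 1*(-7) = -7)
z = 1/15 (z = 1/(15 + 0) = 1/15 ≈ 0.066667)
z*a + p(1) = (1/15)*(-7) + 1 = -7/15 + 1 = 8/15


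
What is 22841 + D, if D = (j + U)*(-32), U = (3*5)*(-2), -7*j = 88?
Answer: 169423/7 ≈ 24203.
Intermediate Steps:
j = -88/7 (j = -⅐*88 = -88/7 ≈ -12.571)
U = -30 (U = 15*(-2) = -30)
D = 9536/7 (D = (-88/7 - 30)*(-32) = -298/7*(-32) = 9536/7 ≈ 1362.3)
22841 + D = 22841 + 9536/7 = 169423/7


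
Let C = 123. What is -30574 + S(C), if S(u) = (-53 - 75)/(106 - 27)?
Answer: -2415474/79 ≈ -30576.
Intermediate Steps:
S(u) = -128/79
-30574 + S(C) = -30574 - 128/79 = -2415474/79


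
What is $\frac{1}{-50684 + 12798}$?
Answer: $- \frac{1}{37886} \approx -2.6395 \cdot 10^{-5}$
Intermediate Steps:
$\frac{1}{-50684 + 12798} = \frac{1}{-37886} = - \frac{1}{37886}$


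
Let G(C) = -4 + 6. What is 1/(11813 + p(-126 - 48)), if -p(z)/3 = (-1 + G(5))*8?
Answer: 1/11789 ≈ 8.4825e-5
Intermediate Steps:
G(C) = 2
p(z) = -24 (p(z) = -3*(-1 + 2)*8 = -3*8 = -24)
1/(11813 + p(-126 - 48)) = 1/(11813 - 24) = 1/11789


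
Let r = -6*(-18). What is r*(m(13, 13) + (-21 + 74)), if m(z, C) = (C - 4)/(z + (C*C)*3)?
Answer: 744363/130 ≈ 5725.9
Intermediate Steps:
r = 108
m(z, C) = (-4 + C)/(z + 3*C**2) (m(z, C) = (-4 + C)/(z + C**2*3) = (-4 + C)/(z + 3*C**2))
r*(m(13, 13) + (-21 + 74)) = 108*((-4 + 13)/(13 + 3*13**2) + (-21 + 74)) = 108*(9/(13 + 3*169) + 53) = 108*(9/(13 + 507) + 53) = 108*(9/520 + 53) = 108*(27569/520) = 744363/130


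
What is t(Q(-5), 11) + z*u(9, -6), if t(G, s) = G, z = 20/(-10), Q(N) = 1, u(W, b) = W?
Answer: -17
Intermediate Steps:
z = -2 (z = 20*(-1/10) = -2)
t(Q(-5), 11) + z*u(9, -6) = 1 - 2*9 = 1 - 18 = -17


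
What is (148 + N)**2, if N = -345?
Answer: 38809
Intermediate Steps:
(148 + N)**2 = (148 - 345)**2 = (-197)**2 = 38809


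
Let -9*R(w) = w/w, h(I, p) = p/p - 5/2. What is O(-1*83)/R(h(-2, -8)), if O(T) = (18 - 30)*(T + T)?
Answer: -17928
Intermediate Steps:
h(I, p) = -3/2 (h(I, p) = 1 - 5*½ = 1 - 5/2 = -3/2)
R(w) = -⅑ (R(w) = -w/(9*w) = -⅑*1 = -⅑)
O(T) = -24*T
O(-1*83)/R(h(-2, -8)) = (-(-24)*83)/(-⅑) = -24*(-83)*(-9) = 1992*(-9) = -17928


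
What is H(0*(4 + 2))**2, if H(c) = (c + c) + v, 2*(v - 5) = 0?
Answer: 25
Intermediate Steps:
v = 5 (v = 5 + (1/2)*0 = 5 + 0 = 5)
H(c) = 5 + 2*c (H(c) = (c + c) + 5 = 2*c + 5 = 5 + 2*c)
H(0*(4 + 2))**2 = (5 + 2*(0*(4 + 2)))**2 = (5 + 2*(0*6))**2 = (5 + 2*0)**2 = (5 + 0)**2 = 5**2 = 25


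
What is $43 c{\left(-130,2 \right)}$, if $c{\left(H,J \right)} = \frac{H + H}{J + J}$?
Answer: $-2795$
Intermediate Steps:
$c{\left(H,J \right)} = \frac{H}{J}$ ($c{\left(H,J \right)} = \frac{2 H}{2 J} = 2 H \frac{1}{2 J} = \frac{H}{J}$)
$43 c{\left(-130,2 \right)} = 43 \left(- \frac{130}{2}\right) = 43 \left(\left(-130\right) \frac{1}{2}\right) = 43 \left(-65\right) = -2795$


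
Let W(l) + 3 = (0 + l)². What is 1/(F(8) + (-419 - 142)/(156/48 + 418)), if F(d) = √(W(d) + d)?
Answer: 1260380/63623663 + 2839225*√69/190870989 ≈ 0.14337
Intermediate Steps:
W(l) = -3 + l² (W(l) = -3 + (0 + l)² = -3 + l²)
F(d) = √(-3 + d + d²) (F(d) = √((-3 + d²) + d) = √(-3 + d + d²))
1/(F(8) + (-419 - 142)/(156/48 + 418)) = 1/(√(-3 + 8 + 8²) + (-419 - 142)/(156/48 + 418)) = 1/(√(-3 + 8 + 64) - 561/(156*(1/48) + 418)) = 1/(√69 - 561/(13/4 + 418)) = 1/(√69 - 561/1685/4) = 1/(√69 - 561*4/1685) = 1/(√69 - 2244/1685) = 1/(-2244/1685 + √69)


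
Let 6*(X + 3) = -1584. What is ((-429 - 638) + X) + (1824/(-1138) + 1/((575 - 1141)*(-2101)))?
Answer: -903716214459/676635454 ≈ -1335.6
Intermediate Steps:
X = -267 (X = -3 + (⅙)*(-1584) = -3 - 264 = -267)
((-429 - 638) + X) + (1824/(-1138) + 1/((575 - 1141)*(-2101))) = ((-429 - 638) - 267) + (1824/(-1138) + 1/((575 - 1141)*(-2101))) = (-1067 - 267) + (1824*(-1/1138) - 1/2101/(-566)) = -1334 + (-912/569 - 1/566*(-1/2101)) = -1334 + (-912/569 + 1/1189166) = -1334 - 1084518823/676635454 = -903716214459/676635454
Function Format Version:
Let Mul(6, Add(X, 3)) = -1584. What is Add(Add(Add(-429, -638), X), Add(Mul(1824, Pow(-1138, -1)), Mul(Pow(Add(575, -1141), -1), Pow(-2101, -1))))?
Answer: Rational(-903716214459, 676635454) ≈ -1335.6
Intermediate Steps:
X = -267 (X = Add(-3, Mul(Rational(1, 6), -1584)) = Add(-3, -264) = -267)
Add(Add(Add(-429, -638), X), Add(Mul(1824, Pow(-1138, -1)), Mul(Pow(Add(575, -1141), -1), Pow(-2101, -1)))) = Add(Add(Add(-429, -638), -267), Add(Mul(1824, Pow(-1138, -1)), Mul(Pow(Add(575, -1141), -1), Pow(-2101, -1)))) = Add(Add(-1067, -267), Add(Mul(1824, Rational(-1, 1138)), Mul(Pow(-566, -1), Rational(-1, 2101)))) = Add(-1334, Add(Rational(-912, 569), Mul(Rational(-1, 566), Rational(-1, 2101)))) = Add(-1334, Add(Rational(-912, 569), Rational(1, 1189166))) = Add(-1334, Rational(-1084518823, 676635454)) = Rational(-903716214459, 676635454)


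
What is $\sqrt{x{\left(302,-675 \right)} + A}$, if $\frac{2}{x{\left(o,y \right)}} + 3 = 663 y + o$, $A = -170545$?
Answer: $\frac{i \sqrt{8527723052657718}}{223613} \approx 412.97 i$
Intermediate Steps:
$x{\left(o,y \right)} = \frac{2}{-3 + o + 663 y}$ ($x{\left(o,y \right)} = \frac{2}{-3 + \left(663 y + o\right)} = \frac{2}{-3 + \left(o + 663 y\right)} = \frac{2}{-3 + o + 663 y}$)
$\sqrt{x{\left(302,-675 \right)} + A} = \sqrt{\frac{2}{-3 + 302 + 663 \left(-675\right)} - 170545} = \sqrt{\frac{2}{-3 + 302 - 447525} - 170545} = \sqrt{\frac{2}{-447226} - 170545} = \sqrt{2 \left(- \frac{1}{447226}\right) - 170545} = \sqrt{- \frac{1}{223613} - 170545} = \sqrt{- \frac{38136079086}{223613}} = \frac{i \sqrt{8527723052657718}}{223613}$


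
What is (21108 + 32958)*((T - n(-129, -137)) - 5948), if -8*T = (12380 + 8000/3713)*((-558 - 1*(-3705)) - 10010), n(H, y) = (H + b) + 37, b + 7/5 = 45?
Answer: 10656096757503441/18565 ≈ 5.7399e+11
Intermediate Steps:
b = 218/5 (b = -7/5 + 45 = 218/5 ≈ 43.600)
n(H, y) = 403/5 + H (n(H, y) = (H + 218/5) + 37 = (218/5 + H) + 37 = 403/5 + H)
T = 78881503305/7426 (T = -(12380 + 8000/3713)*((-558 - 1*(-3705)) - 10010)/8 = -(12380 + 8000*(1/3713))*((-558 + 3705) - 10010)/8 = -(12380 + 8000/3713)*(3147 - 10010)/8 = -11493735*(-6863)/7426 = -1/8*(-315526013220/3713) = 78881503305/7426 ≈ 1.0622e+7)
(21108 + 32958)*((T - n(-129, -137)) - 5948) = (21108 + 32958)*((78881503305/7426 - (403/5 - 129)) - 5948) = 54066*((78881503305/7426 - 1*(-242/5)) - 5948) = 54066*((78881503305/7426 + 242/5) - 5948) = 54066*(394409313617/37130 - 5948) = 54066*(394188464377/37130) = 10656096757503441/18565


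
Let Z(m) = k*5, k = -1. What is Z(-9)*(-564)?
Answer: 2820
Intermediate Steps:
Z(m) = -5 (Z(m) = -1*5 = -5)
Z(-9)*(-564) = -5*(-564) = 2820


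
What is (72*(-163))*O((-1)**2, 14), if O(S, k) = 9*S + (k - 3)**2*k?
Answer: -19986408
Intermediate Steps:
O(S, k) = 9*S + k*(-3 + k)**2 (O(S, k) = 9*S + (-3 + k)**2*k = 9*S + k*(-3 + k)**2)
(72*(-163))*O((-1)**2, 14) = (72*(-163))*(9*(-1)**2 + 14*(-3 + 14)**2) = -11736*(9*1 + 14*11**2) = -11736*(9 + 14*121) = -11736*(9 + 1694) = -11736*1703 = -19986408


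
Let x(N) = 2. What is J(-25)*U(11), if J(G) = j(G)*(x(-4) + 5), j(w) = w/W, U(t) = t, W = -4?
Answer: 1925/4 ≈ 481.25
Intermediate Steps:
j(w) = -w/4 (j(w) = w/(-4) = w*(-¼) = -w/4)
J(G) = -7*G/4 (J(G) = (-G/4)*(2 + 5) = -G/4*7 = -7*G/4)
J(-25)*U(11) = -7/4*(-25)*11 = (175/4)*11 = 1925/4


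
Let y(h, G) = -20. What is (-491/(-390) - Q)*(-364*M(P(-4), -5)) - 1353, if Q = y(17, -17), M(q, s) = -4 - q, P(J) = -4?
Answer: -1353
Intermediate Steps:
Q = -20
(-491/(-390) - Q)*(-364*M(P(-4), -5)) - 1353 = (-491/(-390) - 1*(-20))*(-364*(-4 - 1*(-4))) - 1353 = (-491*(-1/390) + 20)*(-364*(-4 + 4)) - 1353 = (491/390 + 20)*(-364*0) - 1353 = (8291/390)*0 - 1353 = 0 - 1353 = -1353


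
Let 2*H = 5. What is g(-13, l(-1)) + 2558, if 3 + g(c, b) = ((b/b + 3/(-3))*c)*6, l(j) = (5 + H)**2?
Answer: 2555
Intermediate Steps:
H = 5/2 (H = (1/2)*5 = 5/2 ≈ 2.5000)
l(j) = 225/4 (l(j) = (5 + 5/2)**2 = (15/2)**2 = 225/4)
g(c, b) = -3 (g(c, b) = -3 + ((b/b + 3/(-3))*c)*6 = -3 + ((1 + 3*(-1/3))*c)*6 = -3 + ((1 - 1)*c)*6 = -3 + (0*c)*6 = -3 + 0*6 = -3 + 0 = -3)
g(-13, l(-1)) + 2558 = -3 + 2558 = 2555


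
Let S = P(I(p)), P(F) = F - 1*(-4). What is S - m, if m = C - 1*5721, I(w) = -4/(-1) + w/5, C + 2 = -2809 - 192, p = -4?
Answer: 43656/5 ≈ 8731.2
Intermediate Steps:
C = -3003 (C = -2 + (-2809 - 192) = -2 - 3001 = -3003)
I(w) = 4 + w/5 (I(w) = -4*(-1) + w*(⅕) = 4 + w/5)
P(F) = 4 + F (P(F) = F + 4 = 4 + F)
S = 36/5 (S = 4 + (4 + (⅕)*(-4)) = 4 + (4 - ⅘) = 4 + 16/5 = 36/5 ≈ 7.2000)
m = -8724 (m = -3003 - 1*5721 = -3003 - 5721 = -8724)
S - m = 36/5 - 1*(-8724) = 36/5 + 8724 = 43656/5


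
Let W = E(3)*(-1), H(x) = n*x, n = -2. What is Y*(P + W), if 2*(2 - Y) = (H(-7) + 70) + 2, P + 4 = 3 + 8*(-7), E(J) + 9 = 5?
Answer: 2173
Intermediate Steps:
E(J) = -4 (E(J) = -9 + 5 = -4)
H(x) = -2*x
W = 4 (W = -4*(-1) = 4)
P = -57 (P = -4 + (3 + 8*(-7)) = -4 + (3 - 56) = -4 - 53 = -57)
Y = -41 (Y = 2 - ((-2*(-7) + 70) + 2)/2 = 2 - ((14 + 70) + 2)/2 = 2 - (84 + 2)/2 = 2 - ½*86 = 2 - 43 = -41)
Y*(P + W) = -41*(-57 + 4) = -41*(-53) = 2173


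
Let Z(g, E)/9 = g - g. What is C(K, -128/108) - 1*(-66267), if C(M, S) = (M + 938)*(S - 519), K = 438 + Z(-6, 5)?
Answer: -17536711/27 ≈ -6.4951e+5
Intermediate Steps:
Z(g, E) = 0 (Z(g, E) = 9*(g - g) = 9*0 = 0)
K = 438 (K = 438 + 0 = 438)
C(M, S) = (-519 + S)*(938 + M) (C(M, S) = (938 + M)*(-519 + S) = (-519 + S)*(938 + M))
C(K, -128/108) - 1*(-66267) = (-486822 - 519*438 + 938*(-128/108) + 438*(-128/108)) - 1*(-66267) = (-486822 - 227322 + 938*(-128*1/108) + 438*(-128*1/108)) + 66267 = (-486822 - 227322 + 938*(-32/27) + 438*(-32/27)) + 66267 = (-486822 - 227322 - 30016/27 - 4672/9) + 66267 = -19325920/27 + 66267 = -17536711/27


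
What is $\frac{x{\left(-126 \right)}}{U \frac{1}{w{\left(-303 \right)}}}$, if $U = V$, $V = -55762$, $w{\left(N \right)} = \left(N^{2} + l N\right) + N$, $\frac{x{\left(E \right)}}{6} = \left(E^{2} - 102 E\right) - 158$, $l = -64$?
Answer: $- \frac{9505067580}{27881} \approx -3.4092 \cdot 10^{5}$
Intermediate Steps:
$x{\left(E \right)} = -948 - 612 E + 6 E^{2}$ ($x{\left(E \right)} = 6 \left(\left(E^{2} - 102 E\right) - 158\right) = 6 \left(-158 + E^{2} - 102 E\right) = -948 - 612 E + 6 E^{2}$)
$w{\left(N \right)} = N^{2} - 63 N$ ($w{\left(N \right)} = \left(N^{2} - 64 N\right) + N = N^{2} - 63 N$)
$U = -55762$
$\frac{x{\left(-126 \right)}}{U \frac{1}{w{\left(-303 \right)}}} = \frac{-948 - -77112 + 6 \left(-126\right)^{2}}{\left(-55762\right) \frac{1}{\left(-303\right) \left(-63 - 303\right)}} = \frac{-948 + 77112 + 6 \cdot 15876}{\left(-55762\right) \frac{1}{\left(-303\right) \left(-366\right)}} = \frac{-948 + 77112 + 95256}{\left(-55762\right) \frac{1}{110898}} = \frac{171420}{\left(-55762\right) \frac{1}{110898}} = \frac{171420}{- \frac{27881}{55449}} = 171420 \left(- \frac{55449}{27881}\right) = - \frac{9505067580}{27881}$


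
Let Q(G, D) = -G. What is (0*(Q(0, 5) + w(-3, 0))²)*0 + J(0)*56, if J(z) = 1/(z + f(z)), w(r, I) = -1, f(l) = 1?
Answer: 56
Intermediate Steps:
J(z) = 1/(1 + z) (J(z) = 1/(z + 1) = 1/(1 + z))
(0*(Q(0, 5) + w(-3, 0))²)*0 + J(0)*56 = (0*(-1*0 - 1)²)*0 + 56/(1 + 0) = (0*(0 - 1)²)*0 + 56/1 = (0*(-1)²)*0 + 1*56 = (0*1)*0 + 56 = 0*0 + 56 = 0 + 56 = 56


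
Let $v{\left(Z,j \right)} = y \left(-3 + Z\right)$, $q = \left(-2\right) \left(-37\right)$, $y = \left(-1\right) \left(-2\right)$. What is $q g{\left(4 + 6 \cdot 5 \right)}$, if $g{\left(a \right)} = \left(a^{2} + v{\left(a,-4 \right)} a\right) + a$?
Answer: $244052$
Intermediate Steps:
$y = 2$
$q = 74$
$v{\left(Z,j \right)} = -6 + 2 Z$ ($v{\left(Z,j \right)} = 2 \left(-3 + Z\right) = -6 + 2 Z$)
$g{\left(a \right)} = a + a^{2} + a \left(-6 + 2 a\right)$ ($g{\left(a \right)} = \left(a^{2} + \left(-6 + 2 a\right) a\right) + a = \left(a^{2} + a \left(-6 + 2 a\right)\right) + a = a + a^{2} + a \left(-6 + 2 a\right)$)
$q g{\left(4 + 6 \cdot 5 \right)} = 74 \left(4 + 6 \cdot 5\right) \left(-5 + 3 \left(4 + 6 \cdot 5\right)\right) = 74 \left(4 + 30\right) \left(-5 + 3 \left(4 + 30\right)\right) = 74 \cdot 34 \left(-5 + 3 \cdot 34\right) = 74 \cdot 34 \left(-5 + 102\right) = 74 \cdot 34 \cdot 97 = 74 \cdot 3298 = 244052$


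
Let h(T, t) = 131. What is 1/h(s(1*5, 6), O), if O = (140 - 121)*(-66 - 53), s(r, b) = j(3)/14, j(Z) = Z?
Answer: 1/131 ≈ 0.0076336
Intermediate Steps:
s(r, b) = 3/14
O = -2261 (O = 19*(-119) = -2261)
1/h(s(1*5, 6), O) = 1/131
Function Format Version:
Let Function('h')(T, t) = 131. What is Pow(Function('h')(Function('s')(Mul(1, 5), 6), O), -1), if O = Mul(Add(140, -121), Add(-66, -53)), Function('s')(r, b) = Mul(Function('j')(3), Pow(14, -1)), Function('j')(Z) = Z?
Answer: Rational(1, 131) ≈ 0.0076336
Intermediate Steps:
Function('s')(r, b) = Rational(3, 14) (Function('s')(r, b) = Mul(3, Pow(14, -1)) = Mul(3, Rational(1, 14)) = Rational(3, 14))
O = -2261 (O = Mul(19, -119) = -2261)
Pow(Function('h')(Function('s')(Mul(1, 5), 6), O), -1) = Pow(131, -1) = Rational(1, 131)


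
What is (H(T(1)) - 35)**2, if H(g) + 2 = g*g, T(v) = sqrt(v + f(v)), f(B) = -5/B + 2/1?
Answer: 1521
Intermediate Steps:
f(B) = 2 - 5/B (f(B) = -5/B + 2*1 = -5/B + 2 = 2 - 5/B)
T(v) = sqrt(2 + v - 5/v) (T(v) = sqrt(v + (2 - 5/v)) = sqrt(2 + v - 5/v))
H(g) = -2 + g**2 (H(g) = -2 + g*g = -2 + g**2)
(H(T(1)) - 35)**2 = ((-2 + (sqrt(2 + 1 - 5/1))**2) - 35)**2 = ((-2 + (sqrt(2 + 1 - 5*1))**2) - 35)**2 = ((-2 + (sqrt(2 + 1 - 5))**2) - 35)**2 = ((-2 + (sqrt(-2))**2) - 35)**2 = ((-2 + (I*sqrt(2))**2) - 35)**2 = ((-2 - 2) - 35)**2 = (-4 - 35)**2 = (-39)**2 = 1521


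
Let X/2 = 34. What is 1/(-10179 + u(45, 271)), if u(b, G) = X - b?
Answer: -1/10156 ≈ -9.8464e-5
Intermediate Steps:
X = 68 (X = 2*34 = 68)
u(b, G) = 68 - b
1/(-10179 + u(45, 271)) = 1/(-10179 + (68 - 1*45)) = 1/(-10179 + (68 - 45)) = 1/(-10179 + 23) = 1/(-10156) = -1/10156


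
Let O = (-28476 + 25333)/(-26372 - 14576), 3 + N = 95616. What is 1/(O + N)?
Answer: 40948/3915164267 ≈ 1.0459e-5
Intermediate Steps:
N = 95613 (N = -3 + 95616 = 95613)
O = 3143/40948 (O = -3143/(-40948) = -3143*(-1/40948) = 3143/40948 ≈ 0.076756)
1/(O + N) = 1/(3143/40948 + 95613) = 1/(3915164267/40948) = 40948/3915164267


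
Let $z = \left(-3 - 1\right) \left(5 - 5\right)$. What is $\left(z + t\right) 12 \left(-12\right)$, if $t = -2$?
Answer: $288$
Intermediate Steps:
$z = 0$ ($z = \left(-4\right) 0 = 0$)
$\left(z + t\right) 12 \left(-12\right) = \left(0 - 2\right) 12 \left(-12\right) = \left(-2\right) 12 \left(-12\right) = \left(-24\right) \left(-12\right) = 288$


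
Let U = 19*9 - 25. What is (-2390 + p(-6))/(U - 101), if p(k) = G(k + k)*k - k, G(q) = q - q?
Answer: -2384/45 ≈ -52.978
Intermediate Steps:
G(q) = 0
U = 146 (U = 171 - 25 = 146)
p(k) = -k (p(k) = 0*k - k = 0 - k = -k)
(-2390 + p(-6))/(U - 101) = (-2390 - 1*(-6))/(146 - 101) = (-2390 + 6)/45 = -2384*1/45 = -2384/45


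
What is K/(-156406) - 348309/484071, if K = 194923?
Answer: -49611396329/25237202942 ≈ -1.9658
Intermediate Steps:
K/(-156406) - 348309/484071 = 194923/(-156406) - 348309/484071 = 194923*(-1/156406) - 348309*1/484071 = -194923/156406 - 116103/161357 = -49611396329/25237202942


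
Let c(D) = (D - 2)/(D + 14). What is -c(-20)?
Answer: -11/3 ≈ -3.6667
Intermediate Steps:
c(D) = (-2 + D)/(14 + D)
-c(-20) = -(-2 - 20)/(14 - 20) = -(-22)/(-6) = -(-1)*(-22)/6 = -1*11/3 = -11/3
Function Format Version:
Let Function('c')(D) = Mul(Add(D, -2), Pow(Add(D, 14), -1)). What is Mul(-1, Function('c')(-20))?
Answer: Rational(-11, 3) ≈ -3.6667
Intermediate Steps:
Function('c')(D) = Mul(Pow(Add(14, D), -1), Add(-2, D)) (Function('c')(D) = Mul(Add(-2, D), Pow(Add(14, D), -1)) = Mul(Pow(Add(14, D), -1), Add(-2, D)))
Mul(-1, Function('c')(-20)) = Mul(-1, Mul(Pow(Add(14, -20), -1), Add(-2, -20))) = Mul(-1, Mul(Pow(-6, -1), -22)) = Mul(-1, Mul(Rational(-1, 6), -22)) = Mul(-1, Rational(11, 3)) = Rational(-11, 3)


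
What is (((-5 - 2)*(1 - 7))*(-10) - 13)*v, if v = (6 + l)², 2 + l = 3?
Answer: -21217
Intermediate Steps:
l = 1 (l = -2 + 3 = 1)
v = 49 (v = (6 + 1)² = 7² = 49)
(((-5 - 2)*(1 - 7))*(-10) - 13)*v = (((-5 - 2)*(1 - 7))*(-10) - 13)*49 = (-7*(-6)*(-10) - 13)*49 = (42*(-10) - 13)*49 = (-420 - 13)*49 = -433*49 = -21217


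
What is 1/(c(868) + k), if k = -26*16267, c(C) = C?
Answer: -1/422074 ≈ -2.3693e-6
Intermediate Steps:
k = -422942
1/(c(868) + k) = 1/(868 - 422942) = 1/(-422074) = -1/422074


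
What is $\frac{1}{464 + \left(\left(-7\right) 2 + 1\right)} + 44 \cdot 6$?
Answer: $\frac{119065}{451} \approx 264.0$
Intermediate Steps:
$\frac{1}{464 + \left(\left(-7\right) 2 + 1\right)} + 44 \cdot 6 = \frac{1}{464 + \left(-14 + 1\right)} + 264 = \frac{1}{464 - 13} + 264 = \frac{1}{451} + 264 = \frac{119065}{451}$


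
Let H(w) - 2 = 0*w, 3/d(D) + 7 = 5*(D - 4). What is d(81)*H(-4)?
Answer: 1/63 ≈ 0.015873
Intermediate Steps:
d(D) = 3/(-27 + 5*D) (d(D) = 3/(-7 + 5*(D - 4)) = 3/(-7 + 5*(-4 + D)) = 3/(-7 + (-20 + 5*D)) = 3/(-27 + 5*D))
H(w) = 2 (H(w) = 2 + 0*w = 2 + 0 = 2)
d(81)*H(-4) = (3/(-27 + 5*81))*2 = (3/(-27 + 405))*2 = (3/378)*2 = (3*(1/378))*2 = (1/126)*2 = 1/63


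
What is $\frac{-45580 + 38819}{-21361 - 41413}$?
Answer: $\frac{6761}{62774} \approx 0.1077$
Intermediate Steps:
$\frac{-45580 + 38819}{-21361 - 41413} = - \frac{6761}{-62774} = \left(-6761\right) \left(- \frac{1}{62774}\right) = \frac{6761}{62774}$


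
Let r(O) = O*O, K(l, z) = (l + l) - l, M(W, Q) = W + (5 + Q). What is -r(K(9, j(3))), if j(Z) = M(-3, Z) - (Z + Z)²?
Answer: -81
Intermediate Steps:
M(W, Q) = 5 + Q + W
j(Z) = 2 + Z - 4*Z² (j(Z) = (5 + Z - 3) - (Z + Z)² = (2 + Z) - (2*Z)² = (2 + Z) - 4*Z² = 2 + Z - 4*Z²)
K(l, z) = l (K(l, z) = 2*l - l = l)
r(O) = O²
-r(K(9, j(3))) = -1*9² = -1*81 = -81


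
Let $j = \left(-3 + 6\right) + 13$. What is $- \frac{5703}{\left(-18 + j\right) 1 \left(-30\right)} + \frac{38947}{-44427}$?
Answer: $- \frac{85234667}{888540} \approx -95.927$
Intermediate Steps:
$j = 16$ ($j = 3 + 13 = 16$)
$- \frac{5703}{\left(-18 + j\right) 1 \left(-30\right)} + \frac{38947}{-44427} = - \frac{5703}{\left(-18 + 16\right) 1 \left(-30\right)} + \frac{38947}{-44427} = - \frac{5703}{\left(-2\right) \left(-30\right)} + 38947 \left(- \frac{1}{44427}\right) = - \frac{5703}{60} - \frac{38947}{44427} = \left(-5703\right) \frac{1}{60} - \frac{38947}{44427} = - \frac{1901}{20} - \frac{38947}{44427} = - \frac{85234667}{888540}$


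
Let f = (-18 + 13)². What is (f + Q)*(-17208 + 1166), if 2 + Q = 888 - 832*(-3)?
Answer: -54655094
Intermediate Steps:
Q = 3382 (Q = -2 + (888 - 832*(-3)) = -2 + (888 - 1*(-2496)) = -2 + (888 + 2496) = -2 + 3384 = 3382)
f = 25 (f = (-5)² = 25)
(f + Q)*(-17208 + 1166) = (25 + 3382)*(-17208 + 1166) = 3407*(-16042) = -54655094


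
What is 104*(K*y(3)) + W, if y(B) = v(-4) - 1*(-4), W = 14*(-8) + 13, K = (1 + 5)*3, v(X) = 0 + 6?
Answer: 18621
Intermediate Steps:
v(X) = 6
K = 18 (K = 6*3 = 18)
W = -99 (W = -112 + 13 = -99)
y(B) = 10 (y(B) = 6 - 1*(-4) = 6 + 4 = 10)
104*(K*y(3)) + W = 104*(18*10) - 99 = 104*180 - 99 = 18720 - 99 = 18621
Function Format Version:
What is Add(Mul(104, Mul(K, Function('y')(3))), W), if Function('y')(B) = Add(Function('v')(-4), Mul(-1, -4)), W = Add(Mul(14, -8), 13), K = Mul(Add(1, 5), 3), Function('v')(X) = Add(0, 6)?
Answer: 18621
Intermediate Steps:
Function('v')(X) = 6
K = 18 (K = Mul(6, 3) = 18)
W = -99 (W = Add(-112, 13) = -99)
Function('y')(B) = 10 (Function('y')(B) = Add(6, Mul(-1, -4)) = Add(6, 4) = 10)
Add(Mul(104, Mul(K, Function('y')(3))), W) = Add(Mul(104, Mul(18, 10)), -99) = Add(Mul(104, 180), -99) = Add(18720, -99) = 18621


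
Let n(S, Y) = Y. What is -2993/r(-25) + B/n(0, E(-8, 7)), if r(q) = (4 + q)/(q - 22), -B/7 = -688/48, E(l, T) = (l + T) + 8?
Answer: -46790/7 ≈ -6684.3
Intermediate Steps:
E(l, T) = 8 + T + l (E(l, T) = (T + l) + 8 = 8 + T + l)
B = 301/3 (B = -(-4816)/48 = -7*(-43/3) = 301/3 ≈ 100.33)
r(q) = (4 + q)/(-22 + q)
-2993/r(-25) + B/n(0, E(-8, 7)) = -2993*(-22 - 25)/(4 - 25) + 301/(3*(8 + 7 - 8)) = -2993/(-21/(-47)) + (301/3)/7 = -2993/((-1/47*(-21))) + (301/3)*(1/7) = -2993/21/47 + 43/3 = -2993*47/21 + 43/3 = -140671/21 + 43/3 = -46790/7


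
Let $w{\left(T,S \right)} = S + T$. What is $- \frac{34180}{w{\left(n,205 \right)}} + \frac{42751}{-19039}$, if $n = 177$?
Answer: $- \frac{333541951}{3636449} \approx -91.722$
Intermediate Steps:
$- \frac{34180}{w{\left(n,205 \right)}} + \frac{42751}{-19039} = - \frac{34180}{205 + 177} + \frac{42751}{-19039} = - \frac{34180}{382} + 42751 \left(- \frac{1}{19039}\right) = \left(-34180\right) \frac{1}{382} - \frac{42751}{19039} = - \frac{17090}{191} - \frac{42751}{19039} = - \frac{333541951}{3636449}$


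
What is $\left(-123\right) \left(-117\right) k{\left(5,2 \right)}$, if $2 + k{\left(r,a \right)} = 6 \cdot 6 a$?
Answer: $1007370$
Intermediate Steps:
$k{\left(r,a \right)} = -2 + 36 a$ ($k{\left(r,a \right)} = -2 + 6 \cdot 6 a = -2 + 36 a$)
$\left(-123\right) \left(-117\right) k{\left(5,2 \right)} = \left(-123\right) \left(-117\right) \left(-2 + 36 \cdot 2\right) = 14391 \left(-2 + 72\right) = 14391 \cdot 70 = 1007370$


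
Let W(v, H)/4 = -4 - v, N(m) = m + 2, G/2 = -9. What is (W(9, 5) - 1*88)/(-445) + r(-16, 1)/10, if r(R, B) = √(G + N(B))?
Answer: 28/89 + I*√15/10 ≈ 0.31461 + 0.3873*I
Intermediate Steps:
G = -18 (G = 2*(-9) = -18)
N(m) = 2 + m
r(R, B) = √(-16 + B) (r(R, B) = √(-18 + (2 + B)) = √(-16 + B))
W(v, H) = -16 - 4*v (W(v, H) = 4*(-4 - v) = -16 - 4*v)
(W(9, 5) - 1*88)/(-445) + r(-16, 1)/10 = ((-16 - 4*9) - 1*88)/(-445) + √(-16 + 1)/10 = ((-16 - 36) - 88)*(-1/445) + √(-15)*(⅒) = (-52 - 88)*(-1/445) + (I*√15)*(⅒) = -140*(-1/445) + I*√15/10 = 28/89 + I*√15/10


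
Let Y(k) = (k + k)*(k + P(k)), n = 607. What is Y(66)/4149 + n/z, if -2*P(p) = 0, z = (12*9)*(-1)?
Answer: -175283/49788 ≈ -3.5206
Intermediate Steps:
z = -108 (z = 108*(-1) = -108)
P(p) = 0 (P(p) = -1/2*0 = 0)
Y(k) = 2*k**2 (Y(k) = (k + k)*(k + 0) = (2*k)*k = 2*k**2)
Y(66)/4149 + n/z = (2*66**2)/4149 + 607/(-108) = (2*4356)*(1/4149) + 607*(-1/108) = 8712*(1/4149) - 607/108 = 968/461 - 607/108 = -175283/49788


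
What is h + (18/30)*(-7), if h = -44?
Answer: -241/5 ≈ -48.200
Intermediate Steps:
h + (18/30)*(-7) = -44 + (18/30)*(-7) = -44 + (18*(1/30))*(-7) = -44 + (⅗)*(-7) = -44 - 21/5 = -241/5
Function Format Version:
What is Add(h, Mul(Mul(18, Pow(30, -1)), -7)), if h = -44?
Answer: Rational(-241, 5) ≈ -48.200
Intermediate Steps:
Add(h, Mul(Mul(18, Pow(30, -1)), -7)) = Add(-44, Mul(Mul(18, Pow(30, -1)), -7)) = Add(-44, Mul(Mul(18, Rational(1, 30)), -7)) = Add(-44, Mul(Rational(3, 5), -7)) = Add(-44, Rational(-21, 5)) = Rational(-241, 5)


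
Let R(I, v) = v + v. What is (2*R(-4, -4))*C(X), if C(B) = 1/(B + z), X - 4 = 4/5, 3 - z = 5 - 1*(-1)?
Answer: -80/9 ≈ -8.8889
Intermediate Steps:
z = -3 (z = 3 - (5 - 1*(-1)) = 3 - (5 + 1) = 3 - 1*6 = 3 - 6 = -3)
R(I, v) = 2*v
X = 24/5 (X = 4 + 4/5 = 4 + 4*(⅕) = 4 + ⅘ = 24/5 ≈ 4.8000)
C(B) = 1/(-3 + B) (C(B) = 1/(B - 3) = 1/(-3 + B))
(2*R(-4, -4))*C(X) = (2*(2*(-4)))/(-3 + 24/5) = (2*(-8))/(9/5) = -16*5/9 = -80/9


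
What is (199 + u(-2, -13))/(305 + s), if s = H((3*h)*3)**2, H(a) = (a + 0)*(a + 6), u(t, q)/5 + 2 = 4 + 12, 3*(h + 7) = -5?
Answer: 269/31539761 ≈ 8.5289e-6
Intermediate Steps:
h = -26/3 (h = -7 + (1/3)*(-5) = -7 - 5/3 = -26/3 ≈ -8.6667)
u(t, q) = 70 (u(t, q) = -10 + 5*(4 + 12) = -10 + 5*16 = -10 + 80 = 70)
H(a) = a*(6 + a)
s = 31539456 (s = (((3*(-26/3))*3)*(6 + (3*(-26/3))*3))**2 = ((-26*3)*(6 - 26*3))**2 = (-78*(6 - 78))**2 = (-78*(-72))**2 = 5616**2 = 31539456)
(199 + u(-2, -13))/(305 + s) = (199 + 70)/(305 + 31539456) = 269/31539761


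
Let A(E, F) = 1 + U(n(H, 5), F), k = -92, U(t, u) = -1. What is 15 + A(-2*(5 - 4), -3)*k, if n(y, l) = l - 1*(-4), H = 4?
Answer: 15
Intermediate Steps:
n(y, l) = 4 + l (n(y, l) = l + 4 = 4 + l)
A(E, F) = 0 (A(E, F) = 1 - 1 = 0)
15 + A(-2*(5 - 4), -3)*k = 15 + 0*(-92) = 15 + 0 = 15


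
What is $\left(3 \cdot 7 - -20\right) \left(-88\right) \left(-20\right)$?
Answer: $72160$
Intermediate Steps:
$\left(3 \cdot 7 - -20\right) \left(-88\right) \left(-20\right) = \left(21 + 20\right) \left(-88\right) \left(-20\right) = 41 \left(-88\right) \left(-20\right) = \left(-3608\right) \left(-20\right) = 72160$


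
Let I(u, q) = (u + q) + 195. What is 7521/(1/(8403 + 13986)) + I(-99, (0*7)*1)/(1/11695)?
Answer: 169510389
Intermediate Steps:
I(u, q) = 195 + q + u (I(u, q) = (q + u) + 195 = 195 + q + u)
7521/(1/(8403 + 13986)) + I(-99, (0*7)*1)/(1/11695) = 7521/(1/(8403 + 13986)) + (195 + (0*7)*1 - 99)/(1/11695) = 7521/(1/22389) + (195 + 0*1 - 99)/(1/11695) = 7521/(1/22389) + (195 + 0 - 99)*11695 = 7521*22389 + 96*11695 = 168387669 + 1122720 = 169510389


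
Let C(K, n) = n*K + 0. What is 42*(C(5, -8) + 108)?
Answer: 2856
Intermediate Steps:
C(K, n) = K*n (C(K, n) = K*n + 0 = K*n)
42*(C(5, -8) + 108) = 42*(5*(-8) + 108) = 42*(-40 + 108) = 42*68 = 2856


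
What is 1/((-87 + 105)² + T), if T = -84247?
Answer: -1/83923 ≈ -1.1916e-5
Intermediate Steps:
1/((-87 + 105)² + T) = 1/((-87 + 105)² - 84247) = 1/(18² - 84247) = 1/(324 - 84247) = 1/(-83923) = -1/83923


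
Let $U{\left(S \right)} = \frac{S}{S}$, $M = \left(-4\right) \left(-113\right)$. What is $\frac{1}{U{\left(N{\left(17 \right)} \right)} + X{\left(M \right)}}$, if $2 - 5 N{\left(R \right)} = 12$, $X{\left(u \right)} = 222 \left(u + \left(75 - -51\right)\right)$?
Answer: $\frac{1}{128317} \approx 7.7932 \cdot 10^{-6}$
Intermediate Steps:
$M = 452$
$X{\left(u \right)} = 27972 + 222 u$ ($X{\left(u \right)} = 222 \left(u + \left(75 + 51\right)\right) = 222 \left(u + 126\right) = 222 \left(126 + u\right) = 27972 + 222 u$)
$N{\left(R \right)} = -2$ ($N{\left(R \right)} = \frac{2}{5} - \frac{12}{5} = -2$)
$U{\left(S \right)} = 1$
$\frac{1}{U{\left(N{\left(17 \right)} \right)} + X{\left(M \right)}} = \frac{1}{1 + \left(27972 + 222 \cdot 452\right)} = \frac{1}{1 + \left(27972 + 100344\right)} = \frac{1}{1 + 128316} = \frac{1}{128317}$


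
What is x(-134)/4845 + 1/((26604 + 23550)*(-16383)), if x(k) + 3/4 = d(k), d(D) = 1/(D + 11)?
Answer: -17027022557/108814153006260 ≈ -0.00015648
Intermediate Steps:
d(D) = 1/(11 + D)
x(k) = -¾ + 1/(11 + k)
x(-134)/4845 + 1/((26604 + 23550)*(-16383)) = ((-29 - 3*(-134))/(4*(11 - 134)))/4845 + 1/((26604 + 23550)*(-16383)) = ((¼)*(-29 + 402)/(-123))*(1/4845) - 1/16383/50154 = ((¼)*(-1/123)*373)*(1/4845) + (1/50154)*(-1/16383) = -373/492*1/4845 - 1/821672982 = -373/2383740 - 1/821672982 = -17027022557/108814153006260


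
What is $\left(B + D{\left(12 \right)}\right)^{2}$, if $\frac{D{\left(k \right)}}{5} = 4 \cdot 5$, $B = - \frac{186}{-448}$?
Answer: $\frac{505935049}{50176} \approx 10083.0$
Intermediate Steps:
$B = \frac{93}{224}$ ($B = \left(-186\right) \left(- \frac{1}{448}\right) = \frac{93}{224} \approx 0.41518$)
$D{\left(k \right)} = 100$ ($D{\left(k \right)} = 5 \cdot 4 \cdot 5 = 5 \cdot 20 = 100$)
$\left(B + D{\left(12 \right)}\right)^{2} = \left(\frac{93}{224} + 100\right)^{2} = \left(\frac{22493}{224}\right)^{2} = \frac{505935049}{50176}$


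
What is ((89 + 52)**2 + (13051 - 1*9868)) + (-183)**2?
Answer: 56553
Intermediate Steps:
((89 + 52)**2 + (13051 - 1*9868)) + (-183)**2 = (141**2 + (13051 - 9868)) + 33489 = (19881 + 3183) + 33489 = 23064 + 33489 = 56553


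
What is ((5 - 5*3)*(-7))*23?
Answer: 1610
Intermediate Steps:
((5 - 5*3)*(-7))*23 = ((5 - 15)*(-7))*23 = -10*(-7)*23 = 70*23 = 1610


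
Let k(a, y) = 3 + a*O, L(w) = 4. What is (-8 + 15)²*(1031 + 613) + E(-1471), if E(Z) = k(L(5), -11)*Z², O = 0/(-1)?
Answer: 6572079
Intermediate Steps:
O = 0 (O = 0*(-1) = 0)
k(a, y) = 3 (k(a, y) = 3 + a*0 = 3 + 0 = 3)
E(Z) = 3*Z²
(-8 + 15)²*(1031 + 613) + E(-1471) = (-8 + 15)²*(1031 + 613) + 3*(-1471)² = 7²*1644 + 3*2163841 = 49*1644 + 6491523 = 80556 + 6491523 = 6572079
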